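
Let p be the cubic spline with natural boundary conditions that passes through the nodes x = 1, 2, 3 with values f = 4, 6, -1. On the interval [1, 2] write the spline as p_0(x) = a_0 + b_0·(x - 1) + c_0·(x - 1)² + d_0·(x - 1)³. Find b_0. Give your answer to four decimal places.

Let m_i = p''(x_i). Step sizes h_i = 1, 1; slopes of the chords Δ_i = (y_(i+1) - y_i)/h_i = 2, -7.
  1·m_0 + 4·m_1 + 1·m_2 = 6(Δ_1 - Δ_0) = -54
Natural end conditions: m_0 = m_2 = 0.
Solving the tridiagonal system: m_0 = 0, m_1 = -27/2, m_2 = 0.
On [1, 2], with p_0(x) = a_0 + b_0·(x - 1) + c_0·(x - 1)² + d_0·(x - 1)³: c_0 = m_0/2 = 0, d_0 = (m_1 - m_0)/(6h_0) = -9/4, b_0 = Δ_0 - h_0(2m_0 + m_1)/6 = 17/4.

4.2500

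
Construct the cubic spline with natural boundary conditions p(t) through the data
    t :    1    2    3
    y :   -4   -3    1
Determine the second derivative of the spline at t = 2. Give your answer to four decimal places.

Put σ_i = p'' at the i-th knot. Here h = (1, 1) and Δ = (1, 4), so the interior equations h_(i-1)·σ_(i-1) + 2(h_(i-1)+h_i)·σ_i + h_i·σ_(i+1) = 6(Δ_i − Δ_(i-1)) read
  1·σ_0 + 4·σ_1 + 1·σ_2 = 6(Δ_1 - Δ_0) = 18
Natural end conditions: σ_0 = σ_2 = 0.
Hence σ_0 = 0, σ_1 = 9/2, σ_2 = 0.

4.5000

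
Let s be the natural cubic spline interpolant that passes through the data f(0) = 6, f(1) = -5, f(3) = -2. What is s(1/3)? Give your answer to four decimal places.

1.7160

Let M_i = s''(x_i). Step sizes h_i = 1, 2; slopes of the chords Δ_i = (y_(i+1) - y_i)/h_i = -11, 3/2.
  1·M_0 + 6·M_1 + 2·M_2 = 6(Δ_1 - Δ_0) = 75
Natural end conditions: M_0 = M_2 = 0.
Forward elimination and back-substitution give M_0 = 0, M_1 = 25/2, M_2 = 0.
On [0, 1], s(t) = 6 - 157/12·t + 0·t² + 25/12·t³.
With t = 1/3: s(1/3) = 139/81.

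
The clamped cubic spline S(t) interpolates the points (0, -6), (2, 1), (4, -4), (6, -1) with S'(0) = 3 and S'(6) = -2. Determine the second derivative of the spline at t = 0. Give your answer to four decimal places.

Write σ_i for S''(x_i). With h_i = 2, 2, 2 and divided differences Δ_i = 7/2, -5/2, 3/2, the continuity of S' gives the tridiagonal system
  2·σ_0 + 8·σ_1 + 2·σ_2 = 6(Δ_1 - Δ_0) = -36
  2·σ_1 + 8·σ_2 + 2·σ_3 = 6(Δ_2 - Δ_1) = 24
Clamped end conditions give two more equations: 2h_0·σ_0 + h_0·σ_1 = 6(Δ_0 - S'(0)) = 3 and h_2·σ_2 + 2h_2·σ_3 = 6(S'(6) - Δ_2) = -21.
Forward elimination and back-substitution give σ_0 = 133/30, σ_1 = -221/30, σ_2 = 211/30, σ_3 = -263/30.

4.4333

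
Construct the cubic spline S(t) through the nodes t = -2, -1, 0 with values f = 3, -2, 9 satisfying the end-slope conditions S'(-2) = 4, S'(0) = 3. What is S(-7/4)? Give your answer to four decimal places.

Write m_i for S''(x_i). With h_i = 1, 1 and divided differences Δ_i = -5, 11, the continuity of S' gives the tridiagonal system
  1·m_0 + 4·m_1 + 1·m_2 = 6(Δ_1 - Δ_0) = 96
Clamped end conditions give two more equations: 2h_0·m_0 + h_0·m_1 = 6(Δ_0 - S'(-2)) = -54 and h_1·m_1 + 2h_1·m_2 = 6(S'(0) - Δ_1) = -48.
Solving: m_0 = -103/2, m_1 = 49, m_2 = -97/2.
On [-2, -1], S(t) = 3 + 4·(t + 2) - 103/4·(t + 2)² + 67/4·(t + 2)³.
With (t + 2) = 1/4: S(-7/4) = 679/256.

2.6523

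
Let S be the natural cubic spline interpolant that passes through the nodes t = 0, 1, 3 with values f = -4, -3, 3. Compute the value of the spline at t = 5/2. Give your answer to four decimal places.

Let M_i = S''(x_i). Step sizes h_i = 1, 2; slopes of the chords Δ_i = (y_(i+1) - y_i)/h_i = 1, 3.
  1·M_0 + 6·M_1 + 2·M_2 = 6(Δ_1 - Δ_0) = 12
Natural end conditions: M_0 = M_2 = 0.
Forward elimination and back-substitution give M_0 = 0, M_1 = 2, M_2 = 0.
On [1, 3], S(t) = -3 + 5/3·(t - 1) + 1·(t - 1)² - 1/6·(t - 1)³.
With (t - 1) = 3/2: S(5/2) = 19/16.

1.1875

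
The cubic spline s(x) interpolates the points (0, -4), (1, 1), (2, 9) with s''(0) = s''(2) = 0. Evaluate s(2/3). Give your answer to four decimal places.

-0.9444

Put M_i = s'' at the i-th knot. Here h = (1, 1) and Δ = (5, 8), so the interior equations h_(i-1)·M_(i-1) + 2(h_(i-1)+h_i)·M_i + h_i·M_(i+1) = 6(Δ_i − Δ_(i-1)) read
  1·M_0 + 4·M_1 + 1·M_2 = 6(Δ_1 - Δ_0) = 18
Natural end conditions: M_0 = M_2 = 0.
Forward elimination and back-substitution give M_0 = 0, M_1 = 9/2, M_2 = 0.
On [0, 1], s(x) = -4 + 17/4·x + 0·x² + 3/4·x³.
With x = 2/3: s(2/3) = -17/18.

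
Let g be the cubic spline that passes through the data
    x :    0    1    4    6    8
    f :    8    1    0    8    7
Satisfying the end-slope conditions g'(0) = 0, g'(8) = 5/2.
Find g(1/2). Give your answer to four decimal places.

Let σ_i = g''(x_i). Step sizes h_i = 1, 3, 2, 2; slopes of the chords Δ_i = (y_(i+1) - y_i)/h_i = -7, -1/3, 4, -1/2.
  1·σ_0 + 8·σ_1 + 3·σ_2 = 6(Δ_1 - Δ_0) = 40
  3·σ_1 + 10·σ_2 + 2·σ_3 = 6(Δ_2 - Δ_1) = 26
  2·σ_2 + 8·σ_3 + 2·σ_4 = 6(Δ_3 - Δ_2) = -27
Clamped end conditions give two more equations: 2h_0·σ_0 + h_0·σ_1 = 6(Δ_0 - g'(0)) = -42 and h_3·σ_3 + 2h_3·σ_4 = 6(g'(8) - Δ_3) = 18.
Forward elimination and back-substitution give σ_0 = -223/9, σ_1 = 68/9, σ_2 = 13/9, σ_3 = -50/9, σ_4 = 131/18.
On [0, 1], g(x) = 8 + 0·x - 223/18·x² + 97/18·x³.
With x = 1/2: g(1/2) = 803/144.

5.5764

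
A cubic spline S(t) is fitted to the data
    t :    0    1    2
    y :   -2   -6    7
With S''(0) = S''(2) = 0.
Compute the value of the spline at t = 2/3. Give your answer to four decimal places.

-6.2407

With m_i denoting the second derivative at x_i, h_i = 1, 1, and Δ_i = (y_(i+1) − y_i)/h_i = -4, 13:
  1·m_0 + 4·m_1 + 1·m_2 = 6(Δ_1 - Δ_0) = 102
Natural end conditions: m_0 = m_2 = 0.
Hence m_0 = 0, m_1 = 51/2, m_2 = 0.
On [0, 1], S(t) = -2 - 33/4·t + 0·t² + 17/4·t³.
With t = 2/3: S(2/3) = -337/54.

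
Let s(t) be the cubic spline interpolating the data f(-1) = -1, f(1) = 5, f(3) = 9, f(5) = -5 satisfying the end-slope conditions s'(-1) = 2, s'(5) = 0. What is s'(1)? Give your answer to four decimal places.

4.4667

With M_i denoting the second derivative at x_i, h_i = 2, 2, 2, and Δ_i = (y_(i+1) − y_i)/h_i = 3, 2, -7:
  2·M_0 + 8·M_1 + 2·M_2 = 6(Δ_1 - Δ_0) = -6
  2·M_1 + 8·M_2 + 2·M_3 = 6(Δ_2 - Δ_1) = -54
Clamped end conditions give two more equations: 2h_0·M_0 + h_0·M_1 = 6(Δ_0 - s'(-1)) = 6 and h_2·M_2 + 2h_2·M_3 = 6(s'(5) - Δ_2) = 42.
Solving: M_0 = 8/15, M_1 = 29/15, M_2 = -169/15, M_3 = 242/15.
On [1, 3], s'(t) = b_1 + 2c_1·(t - 1) + 3d_1·(t - 1)² with b_1 = Δ_1 - h_1(2M_1 + M_2)/6 = 67/15, c_1 = M_1/2 = 29/30, d_1 = (M_2 - M_1)/(6h_1) = -11/10. So s'(1) = 67/15.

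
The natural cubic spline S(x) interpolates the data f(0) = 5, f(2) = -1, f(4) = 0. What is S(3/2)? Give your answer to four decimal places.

With m_i denoting the second derivative at x_i, h_i = 2, 2, and Δ_i = (y_(i+1) − y_i)/h_i = -3, 1/2:
  2·m_0 + 8·m_1 + 2·m_2 = 6(Δ_1 - Δ_0) = 21
Natural end conditions: m_0 = m_2 = 0.
Hence m_0 = 0, m_1 = 21/8, m_2 = 0.
On [0, 2], S(x) = 5 - 31/8·x + 0·x² + 7/32·x³.
With x = 3/2: S(3/2) = -19/256.

-0.0742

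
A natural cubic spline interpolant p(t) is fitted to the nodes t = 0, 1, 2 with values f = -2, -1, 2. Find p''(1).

Write σ_i for p''(x_i). With h_i = 1, 1 and divided differences Δ_i = 1, 3, the continuity of p' gives the tridiagonal system
  1·σ_0 + 4·σ_1 + 1·σ_2 = 6(Δ_1 - Δ_0) = 12
Natural end conditions: σ_0 = σ_2 = 0.
Solving: σ_0 = 0, σ_1 = 3, σ_2 = 0.

3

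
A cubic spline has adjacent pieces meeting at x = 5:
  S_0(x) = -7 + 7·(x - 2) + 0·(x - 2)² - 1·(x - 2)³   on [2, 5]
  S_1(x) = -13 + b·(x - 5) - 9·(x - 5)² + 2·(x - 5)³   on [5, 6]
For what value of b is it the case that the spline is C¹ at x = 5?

S_0'(x) = 7 + 0·(x - 2) - 3·(x - 2)², so S_0'(5) = -20. On the right, S_1'(5) = b, so b = -20.

-20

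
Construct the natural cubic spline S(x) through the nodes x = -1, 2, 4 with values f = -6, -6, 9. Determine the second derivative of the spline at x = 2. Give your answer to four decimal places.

4.5000

Let M_i = S''(x_i). Step sizes h_i = 3, 2; slopes of the chords Δ_i = (y_(i+1) - y_i)/h_i = 0, 15/2.
  3·M_0 + 10·M_1 + 2·M_2 = 6(Δ_1 - Δ_0) = 45
Natural end conditions: M_0 = M_2 = 0.
Hence M_0 = 0, M_1 = 9/2, M_2 = 0.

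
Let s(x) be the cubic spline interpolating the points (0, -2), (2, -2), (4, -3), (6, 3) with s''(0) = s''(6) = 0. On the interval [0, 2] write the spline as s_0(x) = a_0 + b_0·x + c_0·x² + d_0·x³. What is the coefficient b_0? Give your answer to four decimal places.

0.3667

With σ_i denoting the second derivative at x_i, h_i = 2, 2, 2, and Δ_i = (y_(i+1) − y_i)/h_i = 0, -1/2, 3:
  2·σ_0 + 8·σ_1 + 2·σ_2 = 6(Δ_1 - Δ_0) = -3
  2·σ_1 + 8·σ_2 + 2·σ_3 = 6(Δ_2 - Δ_1) = 21
Natural end conditions: σ_0 = σ_3 = 0.
Solving: σ_0 = 0, σ_1 = -11/10, σ_2 = 29/10, σ_3 = 0.
On [0, 2], with s_0(x) = a_0 + b_0·x + c_0·x² + d_0·x³: c_0 = σ_0/2 = 0, d_0 = (σ_1 - σ_0)/(6h_0) = -11/120, b_0 = Δ_0 - h_0(2σ_0 + σ_1)/6 = 11/30.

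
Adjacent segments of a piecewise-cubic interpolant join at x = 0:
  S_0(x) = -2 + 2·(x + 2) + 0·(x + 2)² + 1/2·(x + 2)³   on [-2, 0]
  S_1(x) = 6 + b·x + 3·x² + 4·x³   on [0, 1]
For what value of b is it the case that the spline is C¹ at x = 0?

8

S_0'(x) = 2 + 0·(x + 2) + 3/2·(x + 2)², so S_0'(0) = 8. On the right, S_1'(0) = b, so b = 8.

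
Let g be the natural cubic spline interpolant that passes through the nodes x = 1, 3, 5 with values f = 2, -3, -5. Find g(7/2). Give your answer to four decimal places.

-3.7461

Put M_i = g'' at the i-th knot. Here h = (2, 2) and Δ = (-5/2, -1), so the interior equations h_(i-1)·M_(i-1) + 2(h_(i-1)+h_i)·M_i + h_i·M_(i+1) = 6(Δ_i − Δ_(i-1)) read
  2·M_0 + 8·M_1 + 2·M_2 = 6(Δ_1 - Δ_0) = 9
Natural end conditions: M_0 = M_2 = 0.
Forward elimination and back-substitution give M_0 = 0, M_1 = 9/8, M_2 = 0.
On [3, 5], g(x) = -3 - 7/4·(x - 3) + 9/16·(x - 3)² - 3/32·(x - 3)³.
With (x - 3) = 1/2: g(7/2) = -959/256.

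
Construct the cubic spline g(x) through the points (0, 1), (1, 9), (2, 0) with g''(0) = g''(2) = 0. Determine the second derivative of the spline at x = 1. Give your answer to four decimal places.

With M_i denoting the second derivative at x_i, h_i = 1, 1, and Δ_i = (y_(i+1) − y_i)/h_i = 8, -9:
  1·M_0 + 4·M_1 + 1·M_2 = 6(Δ_1 - Δ_0) = -102
Natural end conditions: M_0 = M_2 = 0.
Hence M_0 = 0, M_1 = -51/2, M_2 = 0.

-25.5000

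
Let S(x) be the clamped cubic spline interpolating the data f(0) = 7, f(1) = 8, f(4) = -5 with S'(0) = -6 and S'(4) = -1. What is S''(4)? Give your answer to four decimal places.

8.5833

Write M_i for S''(x_i). With h_i = 1, 3 and divided differences Δ_i = 1, -13/3, the continuity of S' gives the tridiagonal system
  1·M_0 + 8·M_1 + 3·M_2 = 6(Δ_1 - Δ_0) = -32
Clamped end conditions give two more equations: 2h_0·M_0 + h_0·M_1 = 6(Δ_0 - S'(0)) = 42 and h_1·M_1 + 2h_1·M_2 = 6(S'(4) - Δ_1) = 20.
Forward elimination and back-substitution give M_0 = 105/4, M_1 = -21/2, M_2 = 103/12.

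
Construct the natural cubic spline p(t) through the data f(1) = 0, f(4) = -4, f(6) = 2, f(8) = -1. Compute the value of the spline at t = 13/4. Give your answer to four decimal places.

Write m_i for p''(x_i). With h_i = 3, 2, 2 and divided differences Δ_i = -4/3, 3, -3/2, the continuity of p' gives the tridiagonal system
  3·m_0 + 10·m_1 + 2·m_2 = 6(Δ_1 - Δ_0) = 26
  2·m_1 + 8·m_2 + 2·m_3 = 6(Δ_2 - Δ_1) = -27
Natural end conditions: m_0 = m_3 = 0.
Solving the tridiagonal system: m_0 = 0, m_1 = 131/38, m_2 = -161/38, m_3 = 0.
On [1, 4], p(t) = 0 - 697/228·(t - 1) + 0·(t - 1)² + 131/684·(t - 1)³.
With (t - 1) = 9/4: p(13/4) = -22845/4864.

-4.6968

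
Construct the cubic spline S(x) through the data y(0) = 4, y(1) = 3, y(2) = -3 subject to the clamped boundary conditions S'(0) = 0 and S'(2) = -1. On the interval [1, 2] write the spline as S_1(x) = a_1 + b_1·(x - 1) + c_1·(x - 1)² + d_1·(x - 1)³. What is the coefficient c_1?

-7

Put M_i = S'' at the i-th knot. Here h = (1, 1) and Δ = (-1, -6), so the interior equations h_(i-1)·M_(i-1) + 2(h_(i-1)+h_i)·M_i + h_i·M_(i+1) = 6(Δ_i − Δ_(i-1)) read
  1·M_0 + 4·M_1 + 1·M_2 = 6(Δ_1 - Δ_0) = -30
Clamped end conditions give two more equations: 2h_0·M_0 + h_0·M_1 = 6(Δ_0 - S'(0)) = -6 and h_1·M_1 + 2h_1·M_2 = 6(S'(2) - Δ_1) = 30.
Solving the tridiagonal system: M_0 = 4, M_1 = -14, M_2 = 22.
On [1, 2], with S_1(x) = a_1 + b_1·(x - 1) + c_1·(x - 1)² + d_1·(x - 1)³: c_1 = M_1/2 = -7, d_1 = (M_2 - M_1)/(6h_1) = 6, b_1 = Δ_1 - h_1(2M_1 + M_2)/6 = -5.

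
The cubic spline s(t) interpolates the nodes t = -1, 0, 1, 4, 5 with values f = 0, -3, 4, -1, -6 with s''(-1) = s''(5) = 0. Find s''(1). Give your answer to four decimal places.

With m_i denoting the second derivative at x_i, h_i = 1, 1, 3, 1, and Δ_i = (y_(i+1) − y_i)/h_i = -3, 7, -5/3, -5:
  1·m_0 + 4·m_1 + 1·m_2 = 6(Δ_1 - Δ_0) = 60
  1·m_1 + 8·m_2 + 3·m_3 = 6(Δ_2 - Δ_1) = -52
  3·m_2 + 8·m_3 + 1·m_4 = 6(Δ_3 - Δ_2) = -20
Natural end conditions: m_0 = m_4 = 0.
Hence m_0 = 0, m_1 = 914/53, m_2 = -476/53, m_3 = 46/53, m_4 = 0.

-8.9811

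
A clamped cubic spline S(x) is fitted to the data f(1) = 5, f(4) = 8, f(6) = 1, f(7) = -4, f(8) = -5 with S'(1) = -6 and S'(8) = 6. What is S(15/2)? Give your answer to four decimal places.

-5.8368

Let σ_i = S''(x_i). Step sizes h_i = 3, 2, 1, 1; slopes of the chords Δ_i = (y_(i+1) - y_i)/h_i = 1, -7/2, -5, -1.
  3·σ_0 + 10·σ_1 + 2·σ_2 = 6(Δ_1 - Δ_0) = -27
  2·σ_1 + 6·σ_2 + 1·σ_3 = 6(Δ_2 - Δ_1) = -9
  1·σ_2 + 4·σ_3 + 1·σ_4 = 6(Δ_3 - Δ_2) = 24
Clamped end conditions give two more equations: 2h_0·σ_0 + h_0·σ_1 = 6(Δ_0 - S'(1)) = 42 and h_3·σ_3 + 2h_3·σ_4 = 6(S'(8) - Δ_3) = 42.
Solving the tridiagonal system: σ_0 = 1025/104, σ_1 = -297/52, σ_2 = 57/208, σ_3 = 81/104, σ_4 = 4287/208.
On [7, 8], S(x) = -4 - 1953/416·(x - 7) + 81/208·(x - 7)² + 1375/416·(x - 7)³.
With (x - 7) = 1/2: S(15/2) = -19425/3328.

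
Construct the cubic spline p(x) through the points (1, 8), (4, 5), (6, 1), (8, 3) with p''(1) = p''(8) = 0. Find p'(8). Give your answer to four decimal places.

Put M_i = p'' at the i-th knot. Here h = (3, 2, 2) and Δ = (-1, -2, 1), so the interior equations h_(i-1)·M_(i-1) + 2(h_(i-1)+h_i)·M_i + h_i·M_(i+1) = 6(Δ_i − Δ_(i-1)) read
  3·M_0 + 10·M_1 + 2·M_2 = 6(Δ_1 - Δ_0) = -6
  2·M_1 + 8·M_2 + 2·M_3 = 6(Δ_2 - Δ_1) = 18
Natural end conditions: M_0 = M_3 = 0.
Solving: M_0 = 0, M_1 = -21/19, M_2 = 48/19, M_3 = 0.
On [6, 8], p'(x) = b_2 + 2c_2·(x - 6) + 3d_2·(x - 6)² with b_2 = Δ_2 - h_2(2M_2 + M_3)/6 = -13/19, c_2 = M_2/2 = 24/19, d_2 = (M_3 - M_2)/(6h_2) = -4/19. So p'(8) = 35/19.

1.8421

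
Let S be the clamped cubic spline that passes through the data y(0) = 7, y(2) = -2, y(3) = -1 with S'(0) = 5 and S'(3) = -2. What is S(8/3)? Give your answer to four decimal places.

-1.0679

Let σ_i = S''(x_i). Step sizes h_i = 2, 1; slopes of the chords Δ_i = (y_(i+1) - y_i)/h_i = -9/2, 1.
  2·σ_0 + 6·σ_1 + 1·σ_2 = 6(Δ_1 - Δ_0) = 33
Clamped end conditions give two more equations: 2h_0·σ_0 + h_0·σ_1 = 6(Δ_0 - S'(0)) = -57 and h_1·σ_1 + 2h_1·σ_2 = 6(S'(3) - Δ_1) = -18.
Forward elimination and back-substitution give σ_0 = -265/12, σ_1 = 47/3, σ_2 = -101/6.
On [2, 3], S(x) = -2 - 17/12·(x - 2) + 47/6·(x - 2)² - 65/12·(x - 2)³.
With (x - 2) = 2/3: S(8/3) = -173/162.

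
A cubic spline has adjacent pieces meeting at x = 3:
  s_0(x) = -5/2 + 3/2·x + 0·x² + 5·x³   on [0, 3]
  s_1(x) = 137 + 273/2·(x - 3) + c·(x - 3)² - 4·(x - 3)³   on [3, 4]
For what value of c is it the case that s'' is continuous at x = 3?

45

s_0''(x) = 0 + 30·x, so s_0''(3) = 90. On the right, s_1''(3) = 2c, so c = 45.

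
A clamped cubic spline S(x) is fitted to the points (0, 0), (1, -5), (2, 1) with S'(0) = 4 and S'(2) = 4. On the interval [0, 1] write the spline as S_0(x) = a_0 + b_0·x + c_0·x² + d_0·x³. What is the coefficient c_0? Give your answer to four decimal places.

Let M_i = S''(x_i). Step sizes h_i = 1, 1; slopes of the chords Δ_i = (y_(i+1) - y_i)/h_i = -5, 6.
  1·M_0 + 4·M_1 + 1·M_2 = 6(Δ_1 - Δ_0) = 66
Clamped end conditions give two more equations: 2h_0·M_0 + h_0·M_1 = 6(Δ_0 - S'(0)) = -54 and h_1·M_1 + 2h_1·M_2 = 6(S'(2) - Δ_1) = -12.
Hence M_0 = -87/2, M_1 = 33, M_2 = -45/2.
On [0, 1], with S_0(x) = a_0 + b_0·x + c_0·x² + d_0·x³: c_0 = M_0/2 = -87/4, d_0 = (M_1 - M_0)/(6h_0) = 51/4, b_0 = Δ_0 - h_0(2M_0 + M_1)/6 = 4.

-21.7500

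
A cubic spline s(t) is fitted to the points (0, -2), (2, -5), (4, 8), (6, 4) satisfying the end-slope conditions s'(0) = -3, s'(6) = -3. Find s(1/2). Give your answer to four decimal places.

Write M_i for s''(x_i). With h_i = 2, 2, 2 and divided differences Δ_i = -3/2, 13/2, -2, the continuity of s' gives the tridiagonal system
  2·M_0 + 8·M_1 + 2·M_2 = 6(Δ_1 - Δ_0) = 48
  2·M_1 + 8·M_2 + 2·M_3 = 6(Δ_2 - Δ_1) = -51
Clamped end conditions give two more equations: 2h_0·M_0 + h_0·M_1 = 6(Δ_0 - s'(0)) = 9 and h_2·M_2 + 2h_2·M_3 = 6(s'(6) - Δ_2) = -6.
Hence M_0 = -11/5, M_1 = 89/10, M_2 = -47/5, M_3 = 16/5.
On [0, 2], s(t) = -2 - 3·t - 11/10·t² + 37/40·t³.
With t = 1/2: s(1/2) = -1171/320.

-3.6594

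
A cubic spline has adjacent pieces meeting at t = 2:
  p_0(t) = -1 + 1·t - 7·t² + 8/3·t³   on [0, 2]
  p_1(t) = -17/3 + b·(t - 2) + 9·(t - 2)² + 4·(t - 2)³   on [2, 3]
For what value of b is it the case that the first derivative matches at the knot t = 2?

p_0'(t) = 1 - 14·t + 8·t², so p_0'(2) = 5. On the right, p_1'(2) = b, so b = 5.

5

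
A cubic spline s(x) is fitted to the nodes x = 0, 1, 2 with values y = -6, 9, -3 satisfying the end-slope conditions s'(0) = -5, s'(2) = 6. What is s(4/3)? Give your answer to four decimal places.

Let M_i = s''(x_i). Step sizes h_i = 1, 1; slopes of the chords Δ_i = (y_(i+1) - y_i)/h_i = 15, -12.
  1·M_0 + 4·M_1 + 1·M_2 = 6(Δ_1 - Δ_0) = -162
Clamped end conditions give two more equations: 2h_0·M_0 + h_0·M_1 = 6(Δ_0 - s'(0)) = 120 and h_1·M_1 + 2h_1·M_2 = 6(s'(2) - Δ_1) = 108.
Solving: M_0 = 106, M_1 = -92, M_2 = 100.
On [1, 2], s(x) = 9 + 2·(x - 1) - 46·(x - 1)² + 32·(x - 1)³.
With (x - 1) = 1/3: s(4/3) = 155/27.

5.7407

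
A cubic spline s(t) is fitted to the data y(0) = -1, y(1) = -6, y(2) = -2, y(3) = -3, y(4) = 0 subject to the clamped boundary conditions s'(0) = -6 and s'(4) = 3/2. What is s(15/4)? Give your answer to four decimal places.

With M_i denoting the second derivative at x_i, h_i = 1, 1, 1, 1, and Δ_i = (y_(i+1) − y_i)/h_i = -5, 4, -1, 3:
  1·M_0 + 4·M_1 + 1·M_2 = 6(Δ_1 - Δ_0) = 54
  1·M_1 + 4·M_2 + 1·M_3 = 6(Δ_2 - Δ_1) = -30
  1·M_2 + 4·M_3 + 1·M_4 = 6(Δ_3 - Δ_2) = 24
Clamped end conditions give two more equations: 2h_0·M_0 + h_0·M_1 = 6(Δ_0 - s'(0)) = 6 and h_3·M_3 + 2h_3·M_4 = 6(s'(4) - Δ_3) = -9.
Solving the tridiagonal system: M_0 = -363/56, M_1 = 531/28, M_2 = -123/8, M_3 = 351/28, M_4 = -603/56.
On [3, 4], s(t) = -3 + 69/112·(t - 3) + 351/56·(t - 3)² - 435/112·(t - 3)³.
With (t - 3) = 3/4: s(15/4) = -4665/7168.

-0.6508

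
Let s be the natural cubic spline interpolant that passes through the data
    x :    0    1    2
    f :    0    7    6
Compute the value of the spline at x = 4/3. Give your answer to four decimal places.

Let M_i = s''(x_i). Step sizes h_i = 1, 1; slopes of the chords Δ_i = (y_(i+1) - y_i)/h_i = 7, -1.
  1·M_0 + 4·M_1 + 1·M_2 = 6(Δ_1 - Δ_0) = -48
Natural end conditions: M_0 = M_2 = 0.
Forward elimination and back-substitution give M_0 = 0, M_1 = -12, M_2 = 0.
On [1, 2], s(x) = 7 + 3·(x - 1) - 6·(x - 1)² + 2·(x - 1)³.
With (x - 1) = 1/3: s(4/3) = 200/27.

7.4074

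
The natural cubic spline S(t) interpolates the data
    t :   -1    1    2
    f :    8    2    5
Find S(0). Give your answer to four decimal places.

3.5000

With σ_i denoting the second derivative at x_i, h_i = 2, 1, and Δ_i = (y_(i+1) − y_i)/h_i = -3, 3:
  2·σ_0 + 6·σ_1 + 1·σ_2 = 6(Δ_1 - Δ_0) = 36
Natural end conditions: σ_0 = σ_2 = 0.
Solving the tridiagonal system: σ_0 = 0, σ_1 = 6, σ_2 = 0.
On [-1, 1], S(t) = 8 - 5·(t + 1) + 0·(t + 1)² + 1/2·(t + 1)³.
With (t + 1) = 1: S(0) = 7/2.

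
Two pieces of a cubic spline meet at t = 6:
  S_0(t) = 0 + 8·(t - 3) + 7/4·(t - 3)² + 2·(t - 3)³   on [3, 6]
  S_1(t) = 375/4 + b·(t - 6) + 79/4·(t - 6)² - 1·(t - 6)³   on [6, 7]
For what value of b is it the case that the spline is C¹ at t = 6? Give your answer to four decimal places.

S_0'(t) = 8 + 7/2·(t - 3) + 6·(t - 3)², so S_0'(6) = 145/2. On the right, S_1'(6) = b, so b = 145/2.

72.5000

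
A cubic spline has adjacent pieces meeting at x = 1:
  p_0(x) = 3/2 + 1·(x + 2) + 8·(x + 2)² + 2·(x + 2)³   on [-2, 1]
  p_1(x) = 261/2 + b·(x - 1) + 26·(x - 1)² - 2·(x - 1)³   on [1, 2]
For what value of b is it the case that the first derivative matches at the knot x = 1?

103

p_0'(x) = 1 + 16·(x + 2) + 6·(x + 2)², so p_0'(1) = 103. On the right, p_1'(1) = b, so b = 103.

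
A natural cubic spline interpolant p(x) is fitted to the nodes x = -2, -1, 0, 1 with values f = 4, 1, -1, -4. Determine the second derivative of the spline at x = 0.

With m_i denoting the second derivative at x_i, h_i = 1, 1, 1, and Δ_i = (y_(i+1) − y_i)/h_i = -3, -2, -3:
  1·m_0 + 4·m_1 + 1·m_2 = 6(Δ_1 - Δ_0) = 6
  1·m_1 + 4·m_2 + 1·m_3 = 6(Δ_2 - Δ_1) = -6
Natural end conditions: m_0 = m_3 = 0.
Solving the tridiagonal system: m_0 = 0, m_1 = 2, m_2 = -2, m_3 = 0.

-2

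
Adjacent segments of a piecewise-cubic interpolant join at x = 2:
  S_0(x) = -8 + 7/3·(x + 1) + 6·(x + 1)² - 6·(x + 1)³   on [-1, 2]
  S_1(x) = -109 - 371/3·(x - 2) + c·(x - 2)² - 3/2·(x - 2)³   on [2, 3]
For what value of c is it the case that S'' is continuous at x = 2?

S_0''(x) = 12 - 36·(x + 1), so S_0''(2) = -96. On the right, S_1''(2) = 2c, so c = -48.

-48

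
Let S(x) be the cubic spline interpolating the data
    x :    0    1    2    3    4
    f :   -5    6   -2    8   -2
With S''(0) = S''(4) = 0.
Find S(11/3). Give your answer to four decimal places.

Write M_i for S''(x_i). With h_i = 1, 1, 1, 1 and divided differences Δ_i = 11, -8, 10, -10, the continuity of S' gives the tridiagonal system
  1·M_0 + 4·M_1 + 1·M_2 = 6(Δ_1 - Δ_0) = -114
  1·M_1 + 4·M_2 + 1·M_3 = 6(Δ_2 - Δ_1) = 108
  1·M_2 + 4·M_3 + 1·M_4 = 6(Δ_3 - Δ_2) = -120
Natural end conditions: M_0 = M_4 = 0.
Solving the tridiagonal system: M_0 = 0, M_1 = -1131/28, M_2 = 333/7, M_3 = -1173/28, M_4 = 0.
On [3, 4], S(x) = 8 + 111/28·(x - 3) - 1173/56·(x - 3)² + 391/56·(x - 3)³.
With (x - 3) = 2/3: S(11/3) = 643/189.

3.4021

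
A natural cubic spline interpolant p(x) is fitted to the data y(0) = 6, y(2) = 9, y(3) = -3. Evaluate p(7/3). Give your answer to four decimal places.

5.8333

Let m_i = p''(x_i). Step sizes h_i = 2, 1; slopes of the chords Δ_i = (y_(i+1) - y_i)/h_i = 3/2, -12.
  2·m_0 + 6·m_1 + 1·m_2 = 6(Δ_1 - Δ_0) = -81
Natural end conditions: m_0 = m_2 = 0.
Forward elimination and back-substitution give m_0 = 0, m_1 = -27/2, m_2 = 0.
On [2, 3], p(x) = 9 - 15/2·(x - 2) - 27/4·(x - 2)² + 9/4·(x - 2)³.
With (x - 2) = 1/3: p(7/3) = 35/6.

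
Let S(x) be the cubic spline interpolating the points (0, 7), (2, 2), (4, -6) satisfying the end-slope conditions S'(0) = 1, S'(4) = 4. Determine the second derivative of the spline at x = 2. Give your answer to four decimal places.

-3.7500

Put M_i = S'' at the i-th knot. Here h = (2, 2) and Δ = (-5/2, -4), so the interior equations h_(i-1)·M_(i-1) + 2(h_(i-1)+h_i)·M_i + h_i·M_(i+1) = 6(Δ_i − Δ_(i-1)) read
  2·M_0 + 8·M_1 + 2·M_2 = 6(Δ_1 - Δ_0) = -9
Clamped end conditions give two more equations: 2h_0·M_0 + h_0·M_1 = 6(Δ_0 - S'(0)) = -21 and h_1·M_1 + 2h_1·M_2 = 6(S'(4) - Δ_1) = 48.
Solving: M_0 = -27/8, M_1 = -15/4, M_2 = 111/8.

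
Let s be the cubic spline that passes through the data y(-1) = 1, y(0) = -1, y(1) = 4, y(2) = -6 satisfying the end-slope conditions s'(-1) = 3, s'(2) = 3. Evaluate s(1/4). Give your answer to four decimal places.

0.4188

Write M_i for s''(x_i). With h_i = 1, 1, 1 and divided differences Δ_i = -2, 5, -10, the continuity of s' gives the tridiagonal system
  1·M_0 + 4·M_1 + 1·M_2 = 6(Δ_1 - Δ_0) = 42
  1·M_1 + 4·M_2 + 1·M_3 = 6(Δ_2 - Δ_1) = -90
Clamped end conditions give two more equations: 2h_0·M_0 + h_0·M_1 = 6(Δ_0 - s'(-1)) = -30 and h_2·M_2 + 2h_2·M_3 = 6(s'(2) - Δ_2) = 78.
Forward elimination and back-substitution give M_0 = -148/5, M_1 = 146/5, M_2 = -226/5, M_3 = 308/5.
On [0, 1], s(x) = -1 + 14/5·x + 73/5·x² - 62/5·x³.
With x = 1/4: s(1/4) = 67/160.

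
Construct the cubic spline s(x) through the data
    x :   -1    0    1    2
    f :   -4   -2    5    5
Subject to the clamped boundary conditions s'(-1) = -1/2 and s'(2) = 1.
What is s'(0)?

6

Let m_i = s''(x_i). Step sizes h_i = 1, 1, 1; slopes of the chords Δ_i = (y_(i+1) - y_i)/h_i = 2, 7, 0.
  1·m_0 + 4·m_1 + 1·m_2 = 6(Δ_1 - Δ_0) = 30
  1·m_1 + 4·m_2 + 1·m_3 = 6(Δ_2 - Δ_1) = -42
Clamped end conditions give two more equations: 2h_0·m_0 + h_0·m_1 = 6(Δ_0 - s'(-1)) = 15 and h_2·m_2 + 2h_2·m_3 = 6(s'(2) - Δ_2) = 6.
Hence m_0 = 2, m_1 = 11, m_2 = -16, m_3 = 11.
On [0, 1], s'(x) = b_1 + 2c_1·x + 3d_1·x² with b_1 = Δ_1 - h_1(2m_1 + m_2)/6 = 6, c_1 = m_1/2 = 11/2, d_1 = (m_2 - m_1)/(6h_1) = -9/2. So s'(0) = 6.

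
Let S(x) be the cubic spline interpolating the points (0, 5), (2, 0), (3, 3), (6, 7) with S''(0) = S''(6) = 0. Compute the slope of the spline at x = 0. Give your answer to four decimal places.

-4.4433

Write M_i for S''(x_i). With h_i = 2, 1, 3 and divided differences Δ_i = -5/2, 3, 4/3, the continuity of S' gives the tridiagonal system
  2·M_0 + 6·M_1 + 1·M_2 = 6(Δ_1 - Δ_0) = 33
  1·M_1 + 8·M_2 + 3·M_3 = 6(Δ_2 - Δ_1) = -10
Natural end conditions: M_0 = M_3 = 0.
Solving the tridiagonal system: M_0 = 0, M_1 = 274/47, M_2 = -93/47, M_3 = 0.
On [0, 2], S'(x) = b_0 + 2c_0·x + 3d_0·x² with b_0 = Δ_0 - h_0(2M_0 + M_1)/6 = -1253/282, c_0 = M_0/2 = 0, d_0 = (M_1 - M_0)/(6h_0) = 137/282. So S'(0) = -1253/282.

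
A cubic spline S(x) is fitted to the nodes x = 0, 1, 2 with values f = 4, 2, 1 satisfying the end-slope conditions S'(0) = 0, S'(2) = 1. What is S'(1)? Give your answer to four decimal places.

Put M_i = S'' at the i-th knot. Here h = (1, 1) and Δ = (-2, -1), so the interior equations h_(i-1)·M_(i-1) + 2(h_(i-1)+h_i)·M_i + h_i·M_(i+1) = 6(Δ_i − Δ_(i-1)) read
  1·M_0 + 4·M_1 + 1·M_2 = 6(Δ_1 - Δ_0) = 6
Clamped end conditions give two more equations: 2h_0·M_0 + h_0·M_1 = 6(Δ_0 - S'(0)) = -12 and h_1·M_1 + 2h_1·M_2 = 6(S'(2) - Δ_1) = 12.
Hence M_0 = -7, M_1 = 2, M_2 = 5.
On [1, 2], S'(x) = b_1 + 2c_1·(x - 1) + 3d_1·(x - 1)² with b_1 = Δ_1 - h_1(2M_1 + M_2)/6 = -5/2, c_1 = M_1/2 = 1, d_1 = (M_2 - M_1)/(6h_1) = 1/2. So S'(1) = -5/2.

-2.5000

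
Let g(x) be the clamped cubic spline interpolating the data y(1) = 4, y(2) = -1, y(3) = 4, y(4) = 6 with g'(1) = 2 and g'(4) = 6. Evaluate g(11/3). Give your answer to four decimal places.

Write σ_i for g''(x_i). With h_i = 1, 1, 1 and divided differences Δ_i = -5, 5, 2, the continuity of g' gives the tridiagonal system
  1·σ_0 + 4·σ_1 + 1·σ_2 = 6(Δ_1 - Δ_0) = 60
  1·σ_1 + 4·σ_2 + 1·σ_3 = 6(Δ_2 - Δ_1) = -18
Clamped end conditions give two more equations: 2h_0·σ_0 + h_0·σ_1 = 6(Δ_0 - g'(1)) = -42 and h_2·σ_2 + 2h_2·σ_3 = 6(g'(4) - Δ_2) = 24.
Hence σ_0 = -524/15, σ_1 = 418/15, σ_2 = -248/15, σ_3 = 304/15.
On [3, 4], g(x) = 4 + 62/15·(x - 3) - 124/15·(x - 3)² + 92/15·(x - 3)³.
With (x - 3) = 2/3: g(11/3) = 1984/405.

4.8988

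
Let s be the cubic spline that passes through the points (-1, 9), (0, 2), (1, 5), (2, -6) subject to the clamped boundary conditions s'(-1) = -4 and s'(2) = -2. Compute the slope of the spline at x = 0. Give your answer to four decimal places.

-0.6667

With σ_i denoting the second derivative at x_i, h_i = 1, 1, 1, and Δ_i = (y_(i+1) − y_i)/h_i = -7, 3, -11:
  1·σ_0 + 4·σ_1 + 1·σ_2 = 6(Δ_1 - Δ_0) = 60
  1·σ_1 + 4·σ_2 + 1·σ_3 = 6(Δ_2 - Δ_1) = -84
Clamped end conditions give two more equations: 2h_0·σ_0 + h_0·σ_1 = 6(Δ_0 - s'(-1)) = -18 and h_2·σ_2 + 2h_2·σ_3 = 6(s'(2) - Δ_2) = 54.
Hence σ_0 = -74/3, σ_1 = 94/3, σ_2 = -122/3, σ_3 = 142/3.
On [0, 1], s'(x) = b_1 + 2c_1·x + 3d_1·x² with b_1 = Δ_1 - h_1(2σ_1 + σ_2)/6 = -2/3, c_1 = σ_1/2 = 47/3, d_1 = (σ_2 - σ_1)/(6h_1) = -12. So s'(0) = -2/3.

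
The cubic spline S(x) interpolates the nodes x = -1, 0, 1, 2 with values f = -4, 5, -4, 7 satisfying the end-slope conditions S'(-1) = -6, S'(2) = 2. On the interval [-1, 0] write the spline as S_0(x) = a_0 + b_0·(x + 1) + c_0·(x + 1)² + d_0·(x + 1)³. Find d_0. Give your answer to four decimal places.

Put M_i = S'' at the i-th knot. Here h = (1, 1, 1) and Δ = (9, -9, 11), so the interior equations h_(i-1)·M_(i-1) + 2(h_(i-1)+h_i)·M_i + h_i·M_(i+1) = 6(Δ_i − Δ_(i-1)) read
  1·M_0 + 4·M_1 + 1·M_2 = 6(Δ_1 - Δ_0) = -108
  1·M_1 + 4·M_2 + 1·M_3 = 6(Δ_2 - Δ_1) = 120
Clamped end conditions give two more equations: 2h_0·M_0 + h_0·M_1 = 6(Δ_0 - S'(-1)) = 90 and h_2·M_2 + 2h_2·M_3 = 6(S'(2) - Δ_2) = -54.
Forward elimination and back-substitution give M_0 = 226/3, M_1 = -182/3, M_2 = 178/3, M_3 = -170/3.
On [-1, 0], with S_0(x) = a_0 + b_0·(x + 1) + c_0·(x + 1)² + d_0·(x + 1)³: c_0 = M_0/2 = 113/3, d_0 = (M_1 - M_0)/(6h_0) = -68/3, b_0 = Δ_0 - h_0(2M_0 + M_1)/6 = -6.

-22.6667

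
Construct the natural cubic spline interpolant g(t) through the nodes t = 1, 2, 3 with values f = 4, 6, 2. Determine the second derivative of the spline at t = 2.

-9

Write σ_i for g''(x_i). With h_i = 1, 1 and divided differences Δ_i = 2, -4, the continuity of g' gives the tridiagonal system
  1·σ_0 + 4·σ_1 + 1·σ_2 = 6(Δ_1 - Δ_0) = -36
Natural end conditions: σ_0 = σ_2 = 0.
Forward elimination and back-substitution give σ_0 = 0, σ_1 = -9, σ_2 = 0.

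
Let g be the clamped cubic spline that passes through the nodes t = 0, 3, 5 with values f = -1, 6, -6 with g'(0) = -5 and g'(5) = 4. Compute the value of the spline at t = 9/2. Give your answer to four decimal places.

Let σ_i = g''(x_i). Step sizes h_i = 3, 2; slopes of the chords Δ_i = (y_(i+1) - y_i)/h_i = 7/3, -6.
  3·σ_0 + 10·σ_1 + 2·σ_2 = 6(Δ_1 - Δ_0) = -50
Clamped end conditions give two more equations: 2h_0·σ_0 + h_0·σ_1 = 6(Δ_0 - g'(0)) = 44 and h_1·σ_1 + 2h_1·σ_2 = 6(g'(5) - Δ_1) = 60.
Solving the tridiagonal system: σ_0 = 212/15, σ_1 = -68/5, σ_2 = 109/5.
On [3, 5], g(t) = 6 - 21/5·(t - 3) - 34/5·(t - 3)² + 59/20·(t - 3)³.
With (t - 3) = 3/2: g(9/2) = -903/160.

-5.6438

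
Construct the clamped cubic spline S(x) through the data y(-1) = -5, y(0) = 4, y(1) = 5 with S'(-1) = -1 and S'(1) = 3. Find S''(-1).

With σ_i denoting the second derivative at x_i, h_i = 1, 1, and Δ_i = (y_(i+1) − y_i)/h_i = 9, 1:
  1·σ_0 + 4·σ_1 + 1·σ_2 = 6(Δ_1 - Δ_0) = -48
Clamped end conditions give two more equations: 2h_0·σ_0 + h_0·σ_1 = 6(Δ_0 - S'(-1)) = 60 and h_1·σ_1 + 2h_1·σ_2 = 6(S'(1) - Δ_1) = 12.
Forward elimination and back-substitution give σ_0 = 44, σ_1 = -28, σ_2 = 20.

44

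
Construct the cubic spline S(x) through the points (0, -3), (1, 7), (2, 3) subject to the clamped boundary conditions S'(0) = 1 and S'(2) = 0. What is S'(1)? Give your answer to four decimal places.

With σ_i denoting the second derivative at x_i, h_i = 1, 1, and Δ_i = (y_(i+1) − y_i)/h_i = 10, -4:
  1·σ_0 + 4·σ_1 + 1·σ_2 = 6(Δ_1 - Δ_0) = -84
Clamped end conditions give two more equations: 2h_0·σ_0 + h_0·σ_1 = 6(Δ_0 - S'(0)) = 54 and h_1·σ_1 + 2h_1·σ_2 = 6(S'(2) - Δ_1) = 24.
Solving: σ_0 = 95/2, σ_1 = -41, σ_2 = 65/2.
On [1, 2], S'(x) = b_1 + 2c_1·(x - 1) + 3d_1·(x - 1)² with b_1 = Δ_1 - h_1(2σ_1 + σ_2)/6 = 17/4, c_1 = σ_1/2 = -41/2, d_1 = (σ_2 - σ_1)/(6h_1) = 49/4. So S'(1) = 17/4.

4.2500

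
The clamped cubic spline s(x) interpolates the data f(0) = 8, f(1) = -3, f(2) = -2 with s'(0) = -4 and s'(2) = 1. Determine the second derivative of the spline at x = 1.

Put M_i = s'' at the i-th knot. Here h = (1, 1) and Δ = (-11, 1), so the interior equations h_(i-1)·M_(i-1) + 2(h_(i-1)+h_i)·M_i + h_i·M_(i+1) = 6(Δ_i − Δ_(i-1)) read
  1·M_0 + 4·M_1 + 1·M_2 = 6(Δ_1 - Δ_0) = 72
Clamped end conditions give two more equations: 2h_0·M_0 + h_0·M_1 = 6(Δ_0 - s'(0)) = -42 and h_1·M_1 + 2h_1·M_2 = 6(s'(2) - Δ_1) = 0.
Solving the tridiagonal system: M_0 = -73/2, M_1 = 31, M_2 = -31/2.

31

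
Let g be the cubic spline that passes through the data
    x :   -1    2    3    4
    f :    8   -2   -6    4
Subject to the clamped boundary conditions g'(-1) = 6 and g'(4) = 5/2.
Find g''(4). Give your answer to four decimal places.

-37.8621

Put M_i = g'' at the i-th knot. Here h = (3, 1, 1) and Δ = (-10/3, -4, 10), so the interior equations h_(i-1)·M_(i-1) + 2(h_(i-1)+h_i)·M_i + h_i·M_(i+1) = 6(Δ_i − Δ_(i-1)) read
  3·M_0 + 8·M_1 + 1·M_2 = 6(Δ_1 - Δ_0) = -4
  1·M_1 + 4·M_2 + 1·M_3 = 6(Δ_2 - Δ_1) = 84
Clamped end conditions give two more equations: 2h_0·M_0 + h_0·M_1 = 6(Δ_0 - g'(-1)) = -56 and h_2·M_2 + 2h_2·M_3 = 6(g'(4) - Δ_2) = -45.
Forward elimination and back-substitution give M_0 = -767/87, M_1 = -30/29, M_2 = 891/29, M_3 = -1098/29.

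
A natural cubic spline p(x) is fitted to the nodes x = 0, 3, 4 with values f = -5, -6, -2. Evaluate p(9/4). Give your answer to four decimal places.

Write m_i for p''(x_i). With h_i = 3, 1 and divided differences Δ_i = -1/3, 4, the continuity of p' gives the tridiagonal system
  3·m_0 + 8·m_1 + 1·m_2 = 6(Δ_1 - Δ_0) = 26
Natural end conditions: m_0 = m_2 = 0.
Forward elimination and back-substitution give m_0 = 0, m_1 = 13/4, m_2 = 0.
On [0, 3], p(x) = -5 - 47/24·x + 0·x² + 13/72·x³.
With x = 9/4: p(9/4) = -3763/512.

-7.3496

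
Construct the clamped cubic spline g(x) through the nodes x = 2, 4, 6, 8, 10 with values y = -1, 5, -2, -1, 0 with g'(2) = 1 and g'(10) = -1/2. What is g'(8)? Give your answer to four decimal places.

1.5357

Let M_i = g''(x_i). Step sizes h_i = 2, 2, 2, 2; slopes of the chords Δ_i = (y_(i+1) - y_i)/h_i = 3, -7/2, 1/2, 1/2.
  2·M_0 + 8·M_1 + 2·M_2 = 6(Δ_1 - Δ_0) = -39
  2·M_1 + 8·M_2 + 2·M_3 = 6(Δ_2 - Δ_1) = 24
  2·M_2 + 8·M_3 + 2·M_4 = 6(Δ_3 - Δ_2) = 0
Clamped end conditions give two more equations: 2h_0·M_0 + h_0·M_1 = 6(Δ_0 - g'(2)) = 12 and h_3·M_3 + 2h_3·M_4 = 6(g'(10) - Δ_3) = -6.
Solving the tridiagonal system: M_0 = 195/28, M_1 = -111/14, M_2 = 21/4, M_3 = -15/14, M_4 = -27/28.
On [8, 10], g'(x) = b_3 + 2c_3·(x - 8) + 3d_3·(x - 8)² with b_3 = Δ_3 - h_3(2M_3 + M_4)/6 = 43/28, c_3 = M_3/2 = -15/28, d_3 = (M_4 - M_3)/(6h_3) = 1/112. So g'(8) = 43/28.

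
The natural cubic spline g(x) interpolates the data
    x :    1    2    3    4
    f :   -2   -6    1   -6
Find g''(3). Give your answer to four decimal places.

-26.8000

Write M_i for g''(x_i). With h_i = 1, 1, 1 and divided differences Δ_i = -4, 7, -7, the continuity of g' gives the tridiagonal system
  1·M_0 + 4·M_1 + 1·M_2 = 6(Δ_1 - Δ_0) = 66
  1·M_1 + 4·M_2 + 1·M_3 = 6(Δ_2 - Δ_1) = -84
Natural end conditions: M_0 = M_3 = 0.
Hence M_0 = 0, M_1 = 116/5, M_2 = -134/5, M_3 = 0.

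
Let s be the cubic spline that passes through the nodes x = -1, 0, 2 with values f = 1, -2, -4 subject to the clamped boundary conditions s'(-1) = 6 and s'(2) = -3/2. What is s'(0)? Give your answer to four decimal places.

With σ_i denoting the second derivative at x_i, h_i = 1, 2, and Δ_i = (y_(i+1) − y_i)/h_i = -3, -1:
  1·σ_0 + 6·σ_1 + 2·σ_2 = 6(Δ_1 - Δ_0) = 12
Clamped end conditions give two more equations: 2h_0·σ_0 + h_0·σ_1 = 6(Δ_0 - s'(-1)) = -54 and h_1·σ_1 + 2h_1·σ_2 = 6(s'(2) - Δ_1) = -3.
Solving: σ_0 = -63/2, σ_1 = 9, σ_2 = -21/4.
On [0, 2], s'(x) = b_1 + 2c_1·x + 3d_1·x² with b_1 = Δ_1 - h_1(2σ_1 + σ_2)/6 = -21/4, c_1 = σ_1/2 = 9/2, d_1 = (σ_2 - σ_1)/(6h_1) = -19/16. So s'(0) = -21/4.

-5.2500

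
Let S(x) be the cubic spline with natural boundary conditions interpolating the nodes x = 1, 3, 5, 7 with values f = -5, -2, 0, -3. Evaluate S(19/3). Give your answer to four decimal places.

-1.6247

With σ_i denoting the second derivative at x_i, h_i = 2, 2, 2, and Δ_i = (y_(i+1) − y_i)/h_i = 3/2, 1, -3/2:
  2·σ_0 + 8·σ_1 + 2·σ_2 = 6(Δ_1 - Δ_0) = -3
  2·σ_1 + 8·σ_2 + 2·σ_3 = 6(Δ_2 - Δ_1) = -15
Natural end conditions: σ_0 = σ_3 = 0.
Solving the tridiagonal system: σ_0 = 0, σ_1 = 1/10, σ_2 = -19/10, σ_3 = 0.
On [5, 7], S(x) = 0 - 7/30·(x - 5) - 19/20·(x - 5)² + 19/120·(x - 5)³.
With (x - 5) = 4/3: S(19/3) = -658/405.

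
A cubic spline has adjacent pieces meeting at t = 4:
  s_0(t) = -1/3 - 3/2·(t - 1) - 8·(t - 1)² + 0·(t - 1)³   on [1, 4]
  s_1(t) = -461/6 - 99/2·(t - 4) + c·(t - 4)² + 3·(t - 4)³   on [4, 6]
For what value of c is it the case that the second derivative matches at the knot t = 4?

s_0''(t) = -16 + 0·(t - 1), so s_0''(4) = -16. On the right, s_1''(4) = 2c, so c = -8.

-8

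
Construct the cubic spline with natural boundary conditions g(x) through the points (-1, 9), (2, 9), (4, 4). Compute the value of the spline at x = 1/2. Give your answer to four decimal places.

Let σ_i = g''(x_i). Step sizes h_i = 3, 2; slopes of the chords Δ_i = (y_(i+1) - y_i)/h_i = 0, -5/2.
  3·σ_0 + 10·σ_1 + 2·σ_2 = 6(Δ_1 - Δ_0) = -15
Natural end conditions: σ_0 = σ_2 = 0.
Solving the tridiagonal system: σ_0 = 0, σ_1 = -3/2, σ_2 = 0.
On [-1, 2], g(x) = 9 + 3/4·(x + 1) + 0·(x + 1)² - 1/12·(x + 1)³.
With (x + 1) = 3/2: g(1/2) = 315/32.

9.8438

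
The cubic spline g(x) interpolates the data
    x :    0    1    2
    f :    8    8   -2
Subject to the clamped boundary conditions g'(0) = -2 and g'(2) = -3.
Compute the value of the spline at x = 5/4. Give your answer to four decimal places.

Put M_i = g'' at the i-th knot. Here h = (1, 1) and Δ = (0, -10), so the interior equations h_(i-1)·M_(i-1) + 2(h_(i-1)+h_i)·M_i + h_i·M_(i+1) = 6(Δ_i − Δ_(i-1)) read
  1·M_0 + 4·M_1 + 1·M_2 = 6(Δ_1 - Δ_0) = -60
Clamped end conditions give two more equations: 2h_0·M_0 + h_0·M_1 = 6(Δ_0 - g'(0)) = 12 and h_1·M_1 + 2h_1·M_2 = 6(g'(2) - Δ_1) = 42.
Forward elimination and back-substitution give M_0 = 41/2, M_1 = -29, M_2 = 71/2.
On [1, 2], g(x) = 8 - 25/4·(x - 1) - 29/2·(x - 1)² + 43/4·(x - 1)³.
With (x - 1) = 1/4: g(5/4) = 1459/256.

5.6992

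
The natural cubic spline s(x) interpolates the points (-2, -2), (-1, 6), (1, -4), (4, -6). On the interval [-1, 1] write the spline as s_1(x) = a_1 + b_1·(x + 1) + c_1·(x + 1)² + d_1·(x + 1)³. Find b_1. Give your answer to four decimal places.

3.0476

With m_i denoting the second derivative at x_i, h_i = 1, 2, 3, and Δ_i = (y_(i+1) − y_i)/h_i = 8, -5, -2/3:
  1·m_0 + 6·m_1 + 2·m_2 = 6(Δ_1 - Δ_0) = -78
  2·m_1 + 10·m_2 + 3·m_3 = 6(Δ_2 - Δ_1) = 26
Natural end conditions: m_0 = m_3 = 0.
Solving the tridiagonal system: m_0 = 0, m_1 = -104/7, m_2 = 39/7, m_3 = 0.
On [-1, 1], with s_1(x) = a_1 + b_1·(x + 1) + c_1·(x + 1)² + d_1·(x + 1)³: c_1 = m_1/2 = -52/7, d_1 = (m_2 - m_1)/(6h_1) = 143/84, b_1 = Δ_1 - h_1(2m_1 + m_2)/6 = 64/21.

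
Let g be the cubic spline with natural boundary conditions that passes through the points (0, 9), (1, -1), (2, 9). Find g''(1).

Write σ_i for g''(x_i). With h_i = 1, 1 and divided differences Δ_i = -10, 10, the continuity of g' gives the tridiagonal system
  1·σ_0 + 4·σ_1 + 1·σ_2 = 6(Δ_1 - Δ_0) = 120
Natural end conditions: σ_0 = σ_2 = 0.
Forward elimination and back-substitution give σ_0 = 0, σ_1 = 30, σ_2 = 0.

30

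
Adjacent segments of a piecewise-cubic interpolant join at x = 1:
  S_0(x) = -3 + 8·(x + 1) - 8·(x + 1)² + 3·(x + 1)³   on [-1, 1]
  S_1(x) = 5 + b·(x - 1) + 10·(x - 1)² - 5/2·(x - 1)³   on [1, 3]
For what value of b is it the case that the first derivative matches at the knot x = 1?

12

S_0'(x) = 8 - 16·(x + 1) + 9·(x + 1)², so S_0'(1) = 12. On the right, S_1'(1) = b, so b = 12.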